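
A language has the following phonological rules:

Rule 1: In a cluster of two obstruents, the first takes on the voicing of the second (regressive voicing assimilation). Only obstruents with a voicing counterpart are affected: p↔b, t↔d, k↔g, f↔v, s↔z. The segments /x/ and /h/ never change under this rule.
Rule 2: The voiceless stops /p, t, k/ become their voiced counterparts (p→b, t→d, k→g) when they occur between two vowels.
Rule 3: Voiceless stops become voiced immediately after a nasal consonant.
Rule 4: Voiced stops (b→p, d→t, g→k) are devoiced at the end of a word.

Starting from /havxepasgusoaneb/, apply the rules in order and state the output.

Rule 1 (regressive voicing assimilation): /v/ precedes the voiceless obstruent /x/, so it devoices to [f] by assimilation. /s/ precedes the voiced obstruent /g/, so it voices to [z] by assimilation. /havxepasgusoaneb/ → hafxepazgusoaneb.
Rule 2 (intervocalic voicing): /p/ is a voiceless stop between vowels /e/ and /a/, so it voices to [b]. /hafxepazgusoaneb/ → hafxebazgusoaneb.
Rule 3 (post-nasal voicing): no segment meets the environment; /hafxebazgusoaneb/ is unchanged.
Rule 4 (final devoicing): /b/ is a voiced stop in word-final position, so it devoices to [p]. /hafxebazgusoaneb/ → hafxebazgusoanep.

hafxebazgusoanep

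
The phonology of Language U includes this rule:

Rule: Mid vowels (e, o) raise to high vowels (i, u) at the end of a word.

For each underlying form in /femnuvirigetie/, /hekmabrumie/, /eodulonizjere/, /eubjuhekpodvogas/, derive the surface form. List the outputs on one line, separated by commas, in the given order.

/femnuvirigetie/: /e/ is a mid vowel in word-final position, so it raises to [i]. → [femnuvirigetii].
/hekmabrumie/: /e/ is a mid vowel in word-final position, so it raises to [i]. → [hekmabrumii].
/eodulonizjere/: /e/ is a mid vowel in word-final position, so it raises to [i]. → [eodulonizjeri].
/eubjuhekpodvogas/: the rule's environment is not met; surfaces unchanged as [eubjuhekpodvogas].

femnuvirigetii, hekmabrumii, eodulonizjeri, eubjuhekpodvogas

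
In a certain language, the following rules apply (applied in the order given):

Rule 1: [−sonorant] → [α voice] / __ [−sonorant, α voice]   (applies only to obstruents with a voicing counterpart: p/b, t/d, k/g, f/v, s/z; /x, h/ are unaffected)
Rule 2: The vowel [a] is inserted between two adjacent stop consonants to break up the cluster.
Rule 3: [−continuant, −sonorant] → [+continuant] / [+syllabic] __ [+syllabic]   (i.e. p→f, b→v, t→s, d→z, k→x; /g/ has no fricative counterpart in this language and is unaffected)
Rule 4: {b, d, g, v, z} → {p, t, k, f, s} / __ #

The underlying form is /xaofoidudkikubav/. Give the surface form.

Rule 1 (regressive voicing assimilation): /d/ precedes the voiceless obstruent /k/, so it devoices to [t] by assimilation. /xaofoidudkikubav/ → xaofoidutkikubav.
Rule 2 (stop-cluster a-epenthesis): /t/ and /k/ form a stop–stop cluster, so [a] is inserted between them. /xaofoidutkikubav/ → xaofoidutakikubav.
Rule 3 (intervocalic spirantization): /d/ is a stop between vowels /i/ and /u/, so it spirantizes to the fricative [z]. /t/ is a stop between vowels /u/ and /a/, so it spirantizes to the fricative [s]. /k/ is a stop between vowels /a/ and /i/, so it spirantizes to the fricative [x]. /k/ is a stop between vowels /i/ and /u/, so it spirantizes to the fricative [x]. /b/ is a stop between vowels /u/ and /a/, so it spirantizes to the fricative [v]. /xaofoidutakikubav/ → xaofoizusaxixuvav.
Rule 4 (final devoicing): /v/ is a voiced obstruent in word-final position, so it devoices to [f]. /xaofoizusaxixuvav/ → xaofoizusaxixuvaf.

xaofoizusaxixuvaf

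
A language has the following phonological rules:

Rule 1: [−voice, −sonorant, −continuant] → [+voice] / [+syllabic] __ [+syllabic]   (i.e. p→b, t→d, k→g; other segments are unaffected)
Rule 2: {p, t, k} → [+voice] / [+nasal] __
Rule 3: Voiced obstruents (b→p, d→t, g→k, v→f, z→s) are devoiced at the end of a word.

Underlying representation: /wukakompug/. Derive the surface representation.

Rule 1 (intervocalic voicing): /k/ is a voiceless stop between vowels /u/ and /a/, so it voices to [g]. /k/ is a voiceless stop between vowels /a/ and /o/, so it voices to [g]. /wukakompug/ → wugagompug.
Rule 2 (post-nasal voicing): /p/ is a voiceless stop immediately after the nasal /m/, so it voices to [b]. /wugagompug/ → wugagombug.
Rule 3 (final devoicing): /g/ is a voiced obstruent in word-final position, so it devoices to [k]. /wugagombug/ → wugagombuk.

wugagombuk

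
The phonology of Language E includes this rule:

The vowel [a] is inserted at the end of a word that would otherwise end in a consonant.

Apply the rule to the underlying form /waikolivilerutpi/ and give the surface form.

waikolivilerutpi

No segment of /waikolivilerutpi/ meets the structural description of the rule, so the form surfaces unchanged.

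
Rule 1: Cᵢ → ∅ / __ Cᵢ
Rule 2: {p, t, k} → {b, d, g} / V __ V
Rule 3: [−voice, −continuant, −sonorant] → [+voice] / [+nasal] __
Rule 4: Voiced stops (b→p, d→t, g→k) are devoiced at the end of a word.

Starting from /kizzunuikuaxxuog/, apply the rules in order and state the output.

kizunuiguaxuok

Rule 1 (degemination): /zz/ is a geminate; the first /z/ deletes. /xx/ is a geminate; the first /x/ deletes. /kizzunuikuaxxuog/ → kizunuikuaxuog.
Rule 2 (intervocalic voicing): /k/ is a voiceless stop between vowels /i/ and /u/, so it voices to [g]. /kizunuikuaxuog/ → kizunuiguaxuog.
Rule 3 (post-nasal voicing): no segment meets the environment; /kizunuiguaxuog/ is unchanged.
Rule 4 (final devoicing): /g/ is a voiced stop in word-final position, so it devoices to [k]. /kizunuiguaxuog/ → kizunuiguaxuok.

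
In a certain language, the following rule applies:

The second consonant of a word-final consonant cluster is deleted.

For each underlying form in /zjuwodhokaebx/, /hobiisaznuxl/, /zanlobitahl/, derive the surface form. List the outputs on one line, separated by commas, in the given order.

zjuwodhokaeb, hobiisaznux, zanlobitah

/zjuwodhokaebx/: /x/ is the second consonant of a word-final cluster /bx/, so it deletes. → [zjuwodhokaeb].
/hobiisaznuxl/: /l/ is the second consonant of a word-final cluster /xl/, so it deletes. → [hobiisaznux].
/zanlobitahl/: /l/ is the second consonant of a word-final cluster /hl/, so it deletes. → [zanlobitah].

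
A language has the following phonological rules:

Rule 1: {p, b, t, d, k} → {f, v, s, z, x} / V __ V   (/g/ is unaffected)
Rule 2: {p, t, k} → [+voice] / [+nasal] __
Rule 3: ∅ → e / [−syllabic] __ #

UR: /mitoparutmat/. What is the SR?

Rule 1 (intervocalic spirantization): /t/ is a stop between vowels /i/ and /o/, so it spirantizes to the fricative [s]. /p/ is a stop between vowels /o/ and /a/, so it spirantizes to the fricative [f]. /mitoparutmat/ → misofarutmat.
Rule 2 (post-nasal voicing): no segment meets the environment; /misofarutmat/ is unchanged.
Rule 3 (final e-epenthesis): the form ends in the consonant /t/, so [e] is inserted word-finally. /misofarutmat/ → misofarutmate.

misofarutmate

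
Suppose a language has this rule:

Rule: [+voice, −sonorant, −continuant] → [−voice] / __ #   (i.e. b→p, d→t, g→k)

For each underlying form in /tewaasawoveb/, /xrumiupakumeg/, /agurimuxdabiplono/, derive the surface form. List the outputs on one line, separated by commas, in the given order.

/tewaasawoveb/: /b/ is a voiced stop in word-final position, so it devoices to [p]. → [tewaasawovep].
/xrumiupakumeg/: /g/ is a voiced stop in word-final position, so it devoices to [k]. → [xrumiupakumek].
/agurimuxdabiplono/: the rule's environment is not met; surfaces unchanged as [agurimuxdabiplono].

tewaasawovep, xrumiupakumek, agurimuxdabiplono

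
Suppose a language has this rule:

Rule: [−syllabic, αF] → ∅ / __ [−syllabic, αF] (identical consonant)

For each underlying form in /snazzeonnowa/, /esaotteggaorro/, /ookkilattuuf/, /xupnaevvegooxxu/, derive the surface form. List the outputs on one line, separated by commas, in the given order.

snazeonowa, esaotegaoro, ookilatuuf, xupnaevegooxu

/snazzeonnowa/: /zz/ is a geminate; the first /z/ deletes. /nn/ is a geminate; the first /n/ deletes. → [snazeonowa].
/esaotteggaorro/: /tt/ is a geminate; the first /t/ deletes. /gg/ is a geminate; the first /g/ deletes. /rr/ is a geminate; the first /r/ deletes. → [esaotegaoro].
/ookkilattuuf/: /kk/ is a geminate; the first /k/ deletes. /tt/ is a geminate; the first /t/ deletes. → [ookilatuuf].
/xupnaevvegooxxu/: /vv/ is a geminate; the first /v/ deletes. /xx/ is a geminate; the first /x/ deletes. → [xupnaevegooxu].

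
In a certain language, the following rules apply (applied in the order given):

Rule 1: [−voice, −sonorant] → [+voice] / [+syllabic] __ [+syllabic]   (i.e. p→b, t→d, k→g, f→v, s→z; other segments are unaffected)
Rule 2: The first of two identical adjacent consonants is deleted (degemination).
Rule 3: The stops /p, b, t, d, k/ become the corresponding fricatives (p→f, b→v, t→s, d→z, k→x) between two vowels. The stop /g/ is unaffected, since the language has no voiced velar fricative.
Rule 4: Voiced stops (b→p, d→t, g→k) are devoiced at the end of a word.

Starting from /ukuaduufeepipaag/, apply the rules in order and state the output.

uguazuuveevivaak

Rule 1 (intervocalic voicing): /k/ is a voiceless obstruent between vowels /u/ and /u/, so it voices to [g]. /f/ is a voiceless obstruent between vowels /u/ and /e/, so it voices to [v]. /p/ is a voiceless obstruent between vowels /e/ and /i/, so it voices to [b]. /p/ is a voiceless obstruent between vowels /i/ and /a/, so it voices to [b]. /ukuaduufeepipaag/ → uguaduuveebibaag.
Rule 2 (degemination): no segment meets the environment; /uguaduuveebibaag/ is unchanged.
Rule 3 (intervocalic spirantization): /d/ is a stop between vowels /a/ and /u/, so it spirantizes to the fricative [z]. /b/ is a stop between vowels /e/ and /i/, so it spirantizes to the fricative [v]. /b/ is a stop between vowels /i/ and /a/, so it spirantizes to the fricative [v]. /uguaduuveebibaag/ → uguazuuveevivaag.
Rule 4 (final devoicing): /g/ is a voiced stop in word-final position, so it devoices to [k]. /uguazuuveevivaag/ → uguazuuveevivaak.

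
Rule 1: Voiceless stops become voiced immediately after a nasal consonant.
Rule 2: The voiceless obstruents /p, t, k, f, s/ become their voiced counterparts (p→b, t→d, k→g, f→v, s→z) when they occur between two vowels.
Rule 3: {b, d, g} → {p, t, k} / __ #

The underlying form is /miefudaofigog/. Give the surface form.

mievudaovigok

Rule 1 (post-nasal voicing): no segment meets the environment; /miefudaofigog/ is unchanged.
Rule 2 (intervocalic voicing): /f/ is a voiceless obstruent between vowels /e/ and /u/, so it voices to [v]. /f/ is a voiceless obstruent between vowels /o/ and /i/, so it voices to [v]. /miefudaofigog/ → mievudaovigog.
Rule 3 (final devoicing): /g/ is a voiced stop in word-final position, so it devoices to [k]. /mievudaovigog/ → mievudaovigok.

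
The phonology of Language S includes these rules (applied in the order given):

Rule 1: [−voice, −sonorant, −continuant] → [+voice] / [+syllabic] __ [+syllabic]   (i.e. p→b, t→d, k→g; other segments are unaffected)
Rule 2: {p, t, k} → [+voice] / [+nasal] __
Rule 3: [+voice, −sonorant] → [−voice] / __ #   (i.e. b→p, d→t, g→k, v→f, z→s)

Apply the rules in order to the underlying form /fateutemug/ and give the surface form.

fadeudemuk

Rule 1 (intervocalic voicing): /t/ is a voiceless stop between vowels /a/ and /e/, so it voices to [d]. /t/ is a voiceless stop between vowels /u/ and /e/, so it voices to [d]. /fateutemug/ → fadeudemug.
Rule 2 (post-nasal voicing): no segment meets the environment; /fadeudemug/ is unchanged.
Rule 3 (final devoicing): /g/ is a voiced obstruent in word-final position, so it devoices to [k]. /fadeudemug/ → fadeudemuk.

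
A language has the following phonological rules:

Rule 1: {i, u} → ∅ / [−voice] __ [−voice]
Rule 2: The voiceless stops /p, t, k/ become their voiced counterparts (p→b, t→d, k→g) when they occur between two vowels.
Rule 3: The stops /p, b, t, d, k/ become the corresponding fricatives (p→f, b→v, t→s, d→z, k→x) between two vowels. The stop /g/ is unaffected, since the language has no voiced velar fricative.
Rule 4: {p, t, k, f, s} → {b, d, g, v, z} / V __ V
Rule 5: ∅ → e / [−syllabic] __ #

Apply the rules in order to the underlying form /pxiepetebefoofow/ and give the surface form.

pxievezevevoovowe

Rule 1 (high vowel syncope): no segment meets the environment; /pxiepetebefoofow/ is unchanged.
Rule 2 (intervocalic voicing): /p/ is a voiceless stop between vowels /e/ and /e/, so it voices to [b]. /t/ is a voiceless stop between vowels /e/ and /e/, so it voices to [d]. /pxiepetebefoofow/ → pxiebedebefoofow.
Rule 3 (intervocalic spirantization): /b/ is a stop between vowels /e/ and /e/, so it spirantizes to the fricative [v]. /d/ is a stop between vowels /e/ and /e/, so it spirantizes to the fricative [z]. /b/ is a stop between vowels /e/ and /e/, so it spirantizes to the fricative [v]. /pxiebedebefoofow/ → pxievezevefoofow.
Rule 4 (intervocalic voicing): /f/ is a voiceless obstruent between vowels /e/ and /o/, so it voices to [v]. /f/ is a voiceless obstruent between vowels /o/ and /o/, so it voices to [v]. /pxievezevefoofow/ → pxievezevevoovow.
Rule 5 (final e-epenthesis): the form ends in the consonant /w/, so [e] is inserted word-finally. /pxievezevevoovow/ → pxievezevevoovowe.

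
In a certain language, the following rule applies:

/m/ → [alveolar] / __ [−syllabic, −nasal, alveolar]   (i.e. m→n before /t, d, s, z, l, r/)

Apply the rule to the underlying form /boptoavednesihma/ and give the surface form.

No segment of /boptoavednesihma/ meets the structural description of the rule, so the form surfaces unchanged.

boptoavednesihma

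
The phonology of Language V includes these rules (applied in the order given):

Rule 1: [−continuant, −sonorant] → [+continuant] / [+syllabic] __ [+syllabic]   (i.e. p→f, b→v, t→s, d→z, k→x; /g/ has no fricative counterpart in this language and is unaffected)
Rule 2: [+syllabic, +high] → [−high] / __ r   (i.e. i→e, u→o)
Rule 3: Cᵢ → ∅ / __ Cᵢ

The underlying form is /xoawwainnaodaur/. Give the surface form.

Rule 1 (intervocalic spirantization): /d/ is a stop between vowels /o/ and /a/, so it spirantizes to the fricative [z]. /xoawwainnaodaur/ → xoawwainnaozaur.
Rule 2 (pre-rhotic lowering): /u/ is a high vowel immediately before /r/, so it lowers to [o]. /xoawwainnaozaur/ → xoawwainnaozaor.
Rule 3 (degemination): /ww/ is a geminate; the first /w/ deletes. /nn/ is a geminate; the first /n/ deletes. /xoawwainnaozaor/ → xoawainaozaor.

xoawainaozaor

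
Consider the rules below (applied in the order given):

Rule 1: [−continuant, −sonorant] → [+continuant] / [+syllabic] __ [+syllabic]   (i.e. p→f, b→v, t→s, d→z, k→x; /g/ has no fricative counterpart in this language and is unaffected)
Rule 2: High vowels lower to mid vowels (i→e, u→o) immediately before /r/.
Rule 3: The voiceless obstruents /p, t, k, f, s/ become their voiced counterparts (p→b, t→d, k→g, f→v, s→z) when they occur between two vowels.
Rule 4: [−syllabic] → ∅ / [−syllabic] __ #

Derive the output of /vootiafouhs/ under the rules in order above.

vooziavouh

Rule 1 (intervocalic spirantization): /t/ is a stop between vowels /o/ and /i/, so it spirantizes to the fricative [s]. /vootiafouhs/ → voosiafouhs.
Rule 2 (pre-rhotic lowering): no segment meets the environment; /voosiafouhs/ is unchanged.
Rule 3 (intervocalic voicing): /s/ is a voiceless obstruent between vowels /o/ and /i/, so it voices to [z]. /f/ is a voiceless obstruent between vowels /a/ and /o/, so it voices to [v]. /voosiafouhs/ → vooziavouhs.
Rule 4 (final cluster simplification): /s/ is the second consonant of a word-final cluster /hs/, so it deletes. /vooziavouhs/ → vooziavouh.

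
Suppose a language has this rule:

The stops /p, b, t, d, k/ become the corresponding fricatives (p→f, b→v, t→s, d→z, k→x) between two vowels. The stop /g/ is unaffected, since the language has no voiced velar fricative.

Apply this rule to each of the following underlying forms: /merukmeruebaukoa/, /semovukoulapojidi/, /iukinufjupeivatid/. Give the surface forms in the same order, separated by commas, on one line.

/merukmeruebaukoa/: /b/ is a stop between vowels /e/ and /a/, so it spirantizes to the fricative [v]. /k/ is a stop between vowels /u/ and /o/, so it spirantizes to the fricative [x]. → [merukmeruevauxoa].
/semovukoulapojidi/: /k/ is a stop between vowels /u/ and /o/, so it spirantizes to the fricative [x]. /p/ is a stop between vowels /a/ and /o/, so it spirantizes to the fricative [f]. /d/ is a stop between vowels /i/ and /i/, so it spirantizes to the fricative [z]. → [semovuxoulafojizi].
/iukinufjupeivatid/: /k/ is a stop between vowels /u/ and /i/, so it spirantizes to the fricative [x]. /p/ is a stop between vowels /u/ and /e/, so it spirantizes to the fricative [f]. /t/ is a stop between vowels /a/ and /i/, so it spirantizes to the fricative [s]. → [iuxinufjufeivasid].

merukmeruevauxoa, semovuxoulafojizi, iuxinufjufeivasid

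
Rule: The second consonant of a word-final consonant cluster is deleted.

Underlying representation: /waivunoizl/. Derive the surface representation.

waivunoiz

/l/ is the second consonant of a word-final cluster /zl/, so it deletes.
Surface form: [waivunoiz].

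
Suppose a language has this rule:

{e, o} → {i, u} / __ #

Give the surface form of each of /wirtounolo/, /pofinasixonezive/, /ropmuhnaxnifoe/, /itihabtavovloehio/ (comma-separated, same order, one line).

wirtounolu, pofinasixonezivi, ropmuhnaxnifoi, itihabtavovloehiu

/wirtounolo/: /o/ is a mid vowel in word-final position, so it raises to [u]. → [wirtounolu].
/pofinasixonezive/: /e/ is a mid vowel in word-final position, so it raises to [i]. → [pofinasixonezivi].
/ropmuhnaxnifoe/: /e/ is a mid vowel in word-final position, so it raises to [i]. → [ropmuhnaxnifoi].
/itihabtavovloehio/: /o/ is a mid vowel in word-final position, so it raises to [u]. → [itihabtavovloehiu].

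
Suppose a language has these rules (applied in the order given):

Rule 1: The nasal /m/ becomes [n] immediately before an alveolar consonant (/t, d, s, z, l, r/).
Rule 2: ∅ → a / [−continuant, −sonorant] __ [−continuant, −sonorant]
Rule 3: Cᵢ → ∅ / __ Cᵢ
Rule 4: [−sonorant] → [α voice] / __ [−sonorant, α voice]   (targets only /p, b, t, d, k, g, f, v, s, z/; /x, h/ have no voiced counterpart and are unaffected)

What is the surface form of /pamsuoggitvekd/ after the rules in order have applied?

Rule 1 (nasal place assimilation): /m/ precedes the alveolar consonant /s/, so it assimilates in place to [n]. /pamsuoggitvekd/ → pansuoggitvekd.
Rule 2 (stop-cluster a-epenthesis): /g/ and /g/ form a stop–stop cluster, so [a] is inserted between them. /k/ and /d/ form a stop–stop cluster, so [a] is inserted between them. /pansuoggitvekd/ → pansuogagitvekad.
Rule 3 (degemination): no segment meets the environment; /pansuogagitvekad/ is unchanged.
Rule 4 (regressive voicing assimilation): /t/ precedes the voiced obstruent /v/, so it voices to [d] by assimilation. /pansuogagitvekad/ → pansuogagidvekad.

pansuogagidvekad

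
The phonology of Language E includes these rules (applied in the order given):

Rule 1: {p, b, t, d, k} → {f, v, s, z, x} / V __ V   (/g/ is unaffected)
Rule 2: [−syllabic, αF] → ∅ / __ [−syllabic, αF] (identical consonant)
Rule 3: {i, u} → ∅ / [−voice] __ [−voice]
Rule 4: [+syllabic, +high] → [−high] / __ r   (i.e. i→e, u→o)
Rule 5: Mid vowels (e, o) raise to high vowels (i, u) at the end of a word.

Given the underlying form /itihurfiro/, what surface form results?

ishorferu

Rule 1 (intervocalic spirantization): /t/ is a stop between vowels /i/ and /i/, so it spirantizes to the fricative [s]. /itihurfiro/ → isihurfiro.
Rule 2 (degemination): no segment meets the environment; /isihurfiro/ is unchanged.
Rule 3 (high vowel syncope): /i/ is a high vowel flanked by voiceless consonants /s/ and /h/, so it deletes. /isihurfiro/ → ishurfiro.
Rule 4 (pre-rhotic lowering): /u/ is a high vowel immediately before /r/, so it lowers to [o]. /i/ is a high vowel immediately before /r/, so it lowers to [e]. /ishurfiro/ → ishorfero.
Rule 5 (final vowel raising): /o/ is a mid vowel in word-final position, so it raises to [u]. /ishorfero/ → ishorferu.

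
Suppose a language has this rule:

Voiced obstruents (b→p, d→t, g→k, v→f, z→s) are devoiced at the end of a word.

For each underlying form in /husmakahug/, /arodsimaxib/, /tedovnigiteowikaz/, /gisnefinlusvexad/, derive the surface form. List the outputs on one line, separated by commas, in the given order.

husmakahuk, arodsimaxip, tedovnigiteowikas, gisnefinlusvexat

/husmakahug/: /g/ is a voiced obstruent in word-final position, so it devoices to [k]. → [husmakahuk].
/arodsimaxib/: /b/ is a voiced obstruent in word-final position, so it devoices to [p]. → [arodsimaxip].
/tedovnigiteowikaz/: /z/ is a voiced obstruent in word-final position, so it devoices to [s]. → [tedovnigiteowikas].
/gisnefinlusvexad/: /d/ is a voiced obstruent in word-final position, so it devoices to [t]. → [gisnefinlusvexat].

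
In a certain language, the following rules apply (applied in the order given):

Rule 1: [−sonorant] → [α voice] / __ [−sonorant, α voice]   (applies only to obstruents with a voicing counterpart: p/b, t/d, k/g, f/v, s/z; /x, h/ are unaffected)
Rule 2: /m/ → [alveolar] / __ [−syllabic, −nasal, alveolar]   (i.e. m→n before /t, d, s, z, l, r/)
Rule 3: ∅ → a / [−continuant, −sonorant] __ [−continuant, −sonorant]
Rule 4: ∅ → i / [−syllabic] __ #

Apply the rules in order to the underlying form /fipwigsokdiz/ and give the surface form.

Rule 1 (regressive voicing assimilation): /g/ precedes the voiceless obstruent /s/, so it devoices to [k] by assimilation. /k/ precedes the voiced obstruent /d/, so it voices to [g] by assimilation. /fipwigsokdiz/ → fipwiksogdiz.
Rule 2 (nasal place assimilation): no segment meets the environment; /fipwiksogdiz/ is unchanged.
Rule 3 (stop-cluster a-epenthesis): /g/ and /d/ form a stop–stop cluster, so [a] is inserted between them. /fipwiksogdiz/ → fipwiksogadiz.
Rule 4 (final i-epenthesis): the form ends in the consonant /z/, so [i] is inserted word-finally. /fipwiksogadiz/ → fipwiksogadizi.

fipwiksogadizi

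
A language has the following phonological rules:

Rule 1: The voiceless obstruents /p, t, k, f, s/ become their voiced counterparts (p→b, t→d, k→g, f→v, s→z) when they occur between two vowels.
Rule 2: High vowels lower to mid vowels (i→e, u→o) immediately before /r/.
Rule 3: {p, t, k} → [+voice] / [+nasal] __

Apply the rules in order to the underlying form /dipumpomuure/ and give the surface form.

dibumbomuore

Rule 1 (intervocalic voicing): /p/ is a voiceless obstruent between vowels /i/ and /u/, so it voices to [b]. /dipumpomuure/ → dibumpomuure.
Rule 2 (pre-rhotic lowering): /u/ is a high vowel immediately before /r/, so it lowers to [o]. /dibumpomuure/ → dibumpomuore.
Rule 3 (post-nasal voicing): /p/ is a voiceless stop immediately after the nasal /m/, so it voices to [b]. /dibumpomuore/ → dibumbomuore.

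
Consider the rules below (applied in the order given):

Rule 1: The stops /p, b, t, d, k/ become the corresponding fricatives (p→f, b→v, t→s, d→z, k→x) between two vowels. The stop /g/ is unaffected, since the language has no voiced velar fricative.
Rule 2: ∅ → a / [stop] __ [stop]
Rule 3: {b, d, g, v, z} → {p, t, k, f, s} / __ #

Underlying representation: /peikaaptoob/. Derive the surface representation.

Rule 1 (intervocalic spirantization): /k/ is a stop between vowels /i/ and /a/, so it spirantizes to the fricative [x]. /peikaaptoob/ → peixaaptoob.
Rule 2 (stop-cluster a-epenthesis): /p/ and /t/ form a stop–stop cluster, so [a] is inserted between them. /peixaaptoob/ → peixaapatoob.
Rule 3 (final devoicing): /b/ is a voiced obstruent in word-final position, so it devoices to [p]. /peixaapatoob/ → peixaapatoop.

peixaapatoop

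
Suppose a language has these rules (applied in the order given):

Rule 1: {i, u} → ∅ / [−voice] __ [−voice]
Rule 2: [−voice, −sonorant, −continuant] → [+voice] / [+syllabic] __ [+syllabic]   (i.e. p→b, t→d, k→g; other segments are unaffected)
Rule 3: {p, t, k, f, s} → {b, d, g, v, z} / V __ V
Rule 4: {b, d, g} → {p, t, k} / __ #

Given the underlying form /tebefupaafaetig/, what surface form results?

tebefpaavaedik

Rule 1 (high vowel syncope): /u/ is a high vowel flanked by voiceless consonants /f/ and /p/, so it deletes. /tebefupaafaetig/ → tebefpaafaetig.
Rule 2 (intervocalic voicing): /t/ is a voiceless stop between vowels /e/ and /i/, so it voices to [d]. /tebefpaafaetig/ → tebefpaafaedig.
Rule 3 (intervocalic voicing): /f/ is a voiceless obstruent between vowels /a/ and /a/, so it voices to [v]. /tebefpaafaedig/ → tebefpaavaedig.
Rule 4 (final devoicing): /g/ is a voiced stop in word-final position, so it devoices to [k]. /tebefpaavaedig/ → tebefpaavaedik.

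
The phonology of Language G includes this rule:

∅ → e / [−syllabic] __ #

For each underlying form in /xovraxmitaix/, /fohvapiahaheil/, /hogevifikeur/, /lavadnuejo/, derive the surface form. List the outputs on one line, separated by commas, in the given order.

/xovraxmitaix/: the form ends in the consonant /x/, so [e] is inserted word-finally. → [xovraxmitaixe].
/fohvapiahaheil/: the form ends in the consonant /l/, so [e] is inserted word-finally. → [fohvapiahaheile].
/hogevifikeur/: the form ends in the consonant /r/, so [e] is inserted word-finally. → [hogevifikeure].
/lavadnuejo/: the rule's environment is not met; surfaces unchanged as [lavadnuejo].

xovraxmitaixe, fohvapiahaheile, hogevifikeure, lavadnuejo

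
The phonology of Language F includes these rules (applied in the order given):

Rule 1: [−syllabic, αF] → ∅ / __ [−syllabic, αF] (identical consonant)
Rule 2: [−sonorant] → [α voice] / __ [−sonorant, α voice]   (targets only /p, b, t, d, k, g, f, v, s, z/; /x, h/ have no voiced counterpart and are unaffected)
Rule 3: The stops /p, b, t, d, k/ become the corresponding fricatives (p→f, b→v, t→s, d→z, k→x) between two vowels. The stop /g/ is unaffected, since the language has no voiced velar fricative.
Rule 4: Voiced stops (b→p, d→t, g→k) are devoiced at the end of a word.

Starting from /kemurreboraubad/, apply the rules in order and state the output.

Rule 1 (degemination): /rr/ is a geminate; the first /r/ deletes. /kemurreboraubad/ → kemureboraubad.
Rule 2 (regressive voicing assimilation): no segment meets the environment; /kemureboraubad/ is unchanged.
Rule 3 (intervocalic spirantization): /b/ is a stop between vowels /e/ and /o/, so it spirantizes to the fricative [v]. /b/ is a stop between vowels /u/ and /a/, so it spirantizes to the fricative [v]. /kemureboraubad/ → kemurevorauvad.
Rule 4 (final devoicing): /d/ is a voiced stop in word-final position, so it devoices to [t]. /kemurevorauvad/ → kemurevorauvat.

kemurevorauvat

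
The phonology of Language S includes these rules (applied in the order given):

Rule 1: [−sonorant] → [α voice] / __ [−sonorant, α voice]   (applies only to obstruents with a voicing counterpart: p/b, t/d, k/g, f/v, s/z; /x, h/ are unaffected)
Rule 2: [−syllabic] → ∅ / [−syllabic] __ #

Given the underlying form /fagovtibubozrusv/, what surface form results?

fagoftibubozruz

Rule 1 (regressive voicing assimilation): /v/ precedes the voiceless obstruent /t/, so it devoices to [f] by assimilation. /s/ precedes the voiced obstruent /v/, so it voices to [z] by assimilation. /fagovtibubozrusv/ → fagoftibubozruzv.
Rule 2 (final cluster simplification): /v/ is the second consonant of a word-final cluster /zv/, so it deletes. /fagoftibubozruzv/ → fagoftibubozruz.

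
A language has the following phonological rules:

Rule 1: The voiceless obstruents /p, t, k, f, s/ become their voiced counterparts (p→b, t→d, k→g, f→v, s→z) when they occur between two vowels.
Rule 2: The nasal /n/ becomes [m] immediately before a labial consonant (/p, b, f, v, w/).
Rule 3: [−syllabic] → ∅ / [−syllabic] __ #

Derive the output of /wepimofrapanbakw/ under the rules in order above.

webimofrabambak

Rule 1 (intervocalic voicing): /p/ is a voiceless obstruent between vowels /e/ and /i/, so it voices to [b]. /p/ is a voiceless obstruent between vowels /a/ and /a/, so it voices to [b]. /wepimofrapanbakw/ → webimofrabanbakw.
Rule 2 (nasal place assimilation): /n/ precedes the labial consonant /b/, so it assimilates in place to [m]. /webimofrabanbakw/ → webimofrabambakw.
Rule 3 (final cluster simplification): /w/ is the second consonant of a word-final cluster /kw/, so it deletes. /webimofrabambakw/ → webimofrabambak.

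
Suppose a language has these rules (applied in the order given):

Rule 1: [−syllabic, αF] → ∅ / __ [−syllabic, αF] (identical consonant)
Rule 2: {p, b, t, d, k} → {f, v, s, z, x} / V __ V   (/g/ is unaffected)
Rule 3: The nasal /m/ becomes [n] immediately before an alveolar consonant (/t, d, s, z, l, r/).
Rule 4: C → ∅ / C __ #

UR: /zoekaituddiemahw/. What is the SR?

Rule 1 (degemination): /dd/ is a geminate; the first /d/ deletes. /zoekaituddiemahw/ → zoekaitudiemahw.
Rule 2 (intervocalic spirantization): /k/ is a stop between vowels /e/ and /a/, so it spirantizes to the fricative [x]. /t/ is a stop between vowels /i/ and /u/, so it spirantizes to the fricative [s]. /d/ is a stop between vowels /u/ and /i/, so it spirantizes to the fricative [z]. /zoekaitudiemahw/ → zoexaisuziemahw.
Rule 3 (nasal place assimilation): no segment meets the environment; /zoexaisuziemahw/ is unchanged.
Rule 4 (final cluster simplification): /w/ is the second consonant of a word-final cluster /hw/, so it deletes. /zoexaisuziemahw/ → zoexaisuziemah.

zoexaisuziemah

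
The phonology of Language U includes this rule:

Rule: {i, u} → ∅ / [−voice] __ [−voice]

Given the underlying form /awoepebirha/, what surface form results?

No segment of /awoepebirha/ meets the structural description of the rule, so the form surfaces unchanged.

awoepebirha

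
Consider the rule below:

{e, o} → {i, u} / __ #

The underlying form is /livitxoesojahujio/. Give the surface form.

livitxoesojahujiu

/o/ is a mid vowel in word-final position, so it raises to [u].
Surface form: [livitxoesojahujiu].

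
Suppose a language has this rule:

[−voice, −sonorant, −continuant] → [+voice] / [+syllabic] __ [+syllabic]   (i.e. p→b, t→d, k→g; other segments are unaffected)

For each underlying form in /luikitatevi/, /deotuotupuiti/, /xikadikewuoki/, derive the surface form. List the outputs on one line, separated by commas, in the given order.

/luikitatevi/: /k/ is a voiceless stop between vowels /i/ and /i/, so it voices to [g]. /t/ is a voiceless stop between vowels /i/ and /a/, so it voices to [d]. /t/ is a voiceless stop between vowels /a/ and /e/, so it voices to [d]. → [luigidadevi].
/deotuotupuiti/: /t/ is a voiceless stop between vowels /o/ and /u/, so it voices to [d]. /t/ is a voiceless stop between vowels /o/ and /u/, so it voices to [d]. /p/ is a voiceless stop between vowels /u/ and /u/, so it voices to [b]. /t/ is a voiceless stop between vowels /i/ and /i/, so it voices to [d]. → [deoduodubuidi].
/xikadikewuoki/: /k/ is a voiceless stop between vowels /i/ and /a/, so it voices to [g]. /k/ is a voiceless stop between vowels /i/ and /e/, so it voices to [g]. /k/ is a voiceless stop between vowels /o/ and /i/, so it voices to [g]. → [xigadigewuogi].

luigidadevi, deoduodubuidi, xigadigewuogi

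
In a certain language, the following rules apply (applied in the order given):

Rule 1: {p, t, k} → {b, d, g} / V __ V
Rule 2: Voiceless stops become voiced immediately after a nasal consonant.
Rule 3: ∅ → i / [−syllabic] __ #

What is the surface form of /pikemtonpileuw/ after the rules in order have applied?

Rule 1 (intervocalic voicing): /k/ is a voiceless stop between vowels /i/ and /e/, so it voices to [g]. /pikemtonpileuw/ → pigemtonpileuw.
Rule 2 (post-nasal voicing): /t/ is a voiceless stop immediately after the nasal /m/, so it voices to [d]. /p/ is a voiceless stop immediately after the nasal /n/, so it voices to [b]. /pigemtonpileuw/ → pigemdonbileuw.
Rule 3 (final i-epenthesis): the form ends in the consonant /w/, so [i] is inserted word-finally. /pigemdonbileuw/ → pigemdonbileuwi.

pigemdonbileuwi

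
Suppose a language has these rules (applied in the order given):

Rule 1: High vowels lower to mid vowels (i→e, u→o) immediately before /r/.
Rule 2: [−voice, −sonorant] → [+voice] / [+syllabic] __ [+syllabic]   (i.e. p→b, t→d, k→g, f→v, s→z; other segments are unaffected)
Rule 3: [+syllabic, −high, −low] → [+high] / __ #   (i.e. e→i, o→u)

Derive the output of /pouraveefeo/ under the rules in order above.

Rule 1 (pre-rhotic lowering): /u/ is a high vowel immediately before /r/, so it lowers to [o]. /pouraveefeo/ → pooraveefeo.
Rule 2 (intervocalic voicing): /f/ is a voiceless obstruent between vowels /e/ and /e/, so it voices to [v]. /pooraveefeo/ → pooraveeveo.
Rule 3 (final vowel raising): /o/ is a mid vowel in word-final position, so it raises to [u]. /pooraveeveo/ → pooraveeveu.

pooraveeveu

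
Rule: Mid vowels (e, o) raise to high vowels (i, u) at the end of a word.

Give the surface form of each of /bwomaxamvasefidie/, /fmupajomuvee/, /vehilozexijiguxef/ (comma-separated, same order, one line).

/bwomaxamvasefidie/: /e/ is a mid vowel in word-final position, so it raises to [i]. → [bwomaxamvasefidii].
/fmupajomuvee/: /e/ is a mid vowel in word-final position, so it raises to [i]. → [fmupajomuvei].
/vehilozexijiguxef/: the rule's environment is not met; surfaces unchanged as [vehilozexijiguxef].

bwomaxamvasefidii, fmupajomuvei, vehilozexijiguxef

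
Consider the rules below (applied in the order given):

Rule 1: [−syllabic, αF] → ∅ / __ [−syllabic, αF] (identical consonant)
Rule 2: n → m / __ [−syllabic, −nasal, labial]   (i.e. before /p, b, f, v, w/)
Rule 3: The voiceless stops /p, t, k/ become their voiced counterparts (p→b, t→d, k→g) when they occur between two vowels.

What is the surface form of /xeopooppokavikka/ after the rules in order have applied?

Rule 1 (degemination): /pp/ is a geminate; the first /p/ deletes. /kk/ is a geminate; the first /k/ deletes. /xeopooppokavikka/ → xeopoopokavika.
Rule 2 (nasal place assimilation): no segment meets the environment; /xeopoopokavika/ is unchanged.
Rule 3 (intervocalic voicing): /p/ is a voiceless stop between vowels /o/ and /o/, so it voices to [b]. /p/ is a voiceless stop between vowels /o/ and /o/, so it voices to [b]. /k/ is a voiceless stop between vowels /o/ and /a/, so it voices to [g]. /k/ is a voiceless stop between vowels /i/ and /a/, so it voices to [g]. /xeopoopokavika/ → xeoboobogaviga.

xeoboobogaviga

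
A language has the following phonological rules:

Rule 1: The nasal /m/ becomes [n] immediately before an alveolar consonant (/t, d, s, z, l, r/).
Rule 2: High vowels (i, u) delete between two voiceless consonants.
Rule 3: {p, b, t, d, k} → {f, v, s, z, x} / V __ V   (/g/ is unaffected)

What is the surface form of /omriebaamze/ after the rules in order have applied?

onrievaanze

Rule 1 (nasal place assimilation): /m/ precedes the alveolar consonant /r/, so it assimilates in place to [n]. /m/ precedes the alveolar consonant /z/, so it assimilates in place to [n]. /omriebaamze/ → onriebaanze.
Rule 2 (high vowel syncope): no segment meets the environment; /onriebaanze/ is unchanged.
Rule 3 (intervocalic spirantization): /b/ is a stop between vowels /e/ and /a/, so it spirantizes to the fricative [v]. /onriebaanze/ → onrievaanze.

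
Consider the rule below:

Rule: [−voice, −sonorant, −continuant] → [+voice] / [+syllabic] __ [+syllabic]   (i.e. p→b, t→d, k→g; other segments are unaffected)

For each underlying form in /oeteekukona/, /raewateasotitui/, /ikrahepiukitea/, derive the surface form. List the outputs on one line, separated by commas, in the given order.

oedeegugona, raewadeasodidui, ikrahebiugidea

/oeteekukona/: /t/ is a voiceless stop between vowels /e/ and /e/, so it voices to [d]. /k/ is a voiceless stop between vowels /e/ and /u/, so it voices to [g]. /k/ is a voiceless stop between vowels /u/ and /o/, so it voices to [g]. → [oedeegugona].
/raewateasotitui/: /t/ is a voiceless stop between vowels /a/ and /e/, so it voices to [d]. /t/ is a voiceless stop between vowels /o/ and /i/, so it voices to [d]. /t/ is a voiceless stop between vowels /i/ and /u/, so it voices to [d]. → [raewadeasodidui].
/ikrahepiukitea/: /p/ is a voiceless stop between vowels /e/ and /i/, so it voices to [b]. /k/ is a voiceless stop between vowels /u/ and /i/, so it voices to [g]. /t/ is a voiceless stop between vowels /i/ and /e/, so it voices to [d]. → [ikrahebiugidea].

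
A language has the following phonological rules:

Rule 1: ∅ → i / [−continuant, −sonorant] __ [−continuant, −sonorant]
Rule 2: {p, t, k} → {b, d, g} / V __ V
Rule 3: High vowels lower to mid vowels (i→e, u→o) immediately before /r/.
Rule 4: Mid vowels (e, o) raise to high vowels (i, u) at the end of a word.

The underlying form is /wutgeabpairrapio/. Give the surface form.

wudigeabibaerrabiu

Rule 1 (stop-cluster i-epenthesis): /t/ and /g/ form a stop–stop cluster, so [i] is inserted between them. /b/ and /p/ form a stop–stop cluster, so [i] is inserted between them. /wutgeabpairrapio/ → wutigeabipairrapio.
Rule 2 (intervocalic voicing): /t/ is a voiceless stop between vowels /u/ and /i/, so it voices to [d]. /p/ is a voiceless stop between vowels /i/ and /a/, so it voices to [b]. /p/ is a voiceless stop between vowels /a/ and /i/, so it voices to [b]. /wutigeabipairrapio/ → wudigeabibairrabio.
Rule 3 (pre-rhotic lowering): /i/ is a high vowel immediately before /r/, so it lowers to [e]. /wudigeabibairrabio/ → wudigeabibaerrabio.
Rule 4 (final vowel raising): /o/ is a mid vowel in word-final position, so it raises to [u]. /wudigeabibaerrabio/ → wudigeabibaerrabiu.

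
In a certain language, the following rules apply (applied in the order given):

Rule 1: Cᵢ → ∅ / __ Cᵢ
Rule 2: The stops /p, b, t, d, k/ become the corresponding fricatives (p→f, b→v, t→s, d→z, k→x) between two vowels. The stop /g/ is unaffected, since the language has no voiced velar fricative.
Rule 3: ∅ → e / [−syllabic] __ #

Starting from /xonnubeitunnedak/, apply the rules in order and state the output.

Rule 1 (degemination): /nn/ is a geminate; the first /n/ deletes. /nn/ is a geminate; the first /n/ deletes. /xonnubeitunnedak/ → xonubeitunedak.
Rule 2 (intervocalic spirantization): /b/ is a stop between vowels /u/ and /e/, so it spirantizes to the fricative [v]. /t/ is a stop between vowels /i/ and /u/, so it spirantizes to the fricative [s]. /d/ is a stop between vowels /e/ and /a/, so it spirantizes to the fricative [z]. /xonubeitunedak/ → xonuveisunezak.
Rule 3 (final e-epenthesis): the form ends in the consonant /k/, so [e] is inserted word-finally. /xonuveisunezak/ → xonuveisunezake.

xonuveisunezake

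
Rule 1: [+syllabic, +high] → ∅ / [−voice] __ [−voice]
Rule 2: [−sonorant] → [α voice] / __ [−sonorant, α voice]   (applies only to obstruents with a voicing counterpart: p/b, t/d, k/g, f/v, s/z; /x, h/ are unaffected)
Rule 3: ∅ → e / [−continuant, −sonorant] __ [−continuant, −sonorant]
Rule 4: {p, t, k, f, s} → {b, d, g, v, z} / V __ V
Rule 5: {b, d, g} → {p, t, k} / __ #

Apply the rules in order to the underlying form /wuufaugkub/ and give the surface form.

Rule 1 (high vowel syncope): no segment meets the environment; /wuufaugkub/ is unchanged.
Rule 2 (regressive voicing assimilation): /g/ precedes the voiceless obstruent /k/, so it devoices to [k] by assimilation. /wuufaugkub/ → wuufaukkub.
Rule 3 (stop-cluster e-epenthesis): /k/ and /k/ form a stop–stop cluster, so [e] is inserted between them. /wuufaukkub/ → wuufaukekub.
Rule 4 (intervocalic voicing): /f/ is a voiceless obstruent between vowels /u/ and /a/, so it voices to [v]. /k/ is a voiceless obstruent between vowels /u/ and /e/, so it voices to [g]. /k/ is a voiceless obstruent between vowels /e/ and /u/, so it voices to [g]. /wuufaukekub/ → wuuvaugegub.
Rule 5 (final devoicing): /b/ is a voiced stop in word-final position, so it devoices to [p]. /wuuvaugegub/ → wuuvaugegup.

wuuvaugegup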